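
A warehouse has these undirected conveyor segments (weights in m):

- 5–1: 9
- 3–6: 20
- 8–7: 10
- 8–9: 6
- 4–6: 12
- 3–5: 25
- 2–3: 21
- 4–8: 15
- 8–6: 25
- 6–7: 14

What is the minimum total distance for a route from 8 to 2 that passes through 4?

Shortest 8→4: 8–4 = 15
Shortest 4→2: 4–6–3–2 = 53
Total via 4: 15 + 53 = 68 m.

68 m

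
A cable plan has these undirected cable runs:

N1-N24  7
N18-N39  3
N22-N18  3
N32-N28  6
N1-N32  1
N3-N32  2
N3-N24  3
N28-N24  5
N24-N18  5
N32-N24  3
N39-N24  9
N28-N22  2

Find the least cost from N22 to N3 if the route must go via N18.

11

Best N22 to N18: N22–N18 costing 3
Shortest N18→N3: N18–N24–N3 = 8
Total via N18: 3 + 8 = 11.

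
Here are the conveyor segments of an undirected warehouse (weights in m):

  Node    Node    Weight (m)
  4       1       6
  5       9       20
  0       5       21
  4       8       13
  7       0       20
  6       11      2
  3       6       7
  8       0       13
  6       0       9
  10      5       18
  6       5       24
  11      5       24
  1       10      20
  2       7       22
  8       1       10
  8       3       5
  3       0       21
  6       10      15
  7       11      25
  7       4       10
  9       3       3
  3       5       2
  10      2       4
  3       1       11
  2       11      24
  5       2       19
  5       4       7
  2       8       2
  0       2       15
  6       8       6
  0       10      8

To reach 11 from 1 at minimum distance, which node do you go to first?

Candidate routes:
1–8–6–11: 10+6+2 = 18
1–3–6–11: 11+7+2 = 20
The minimum is 18 m via 1–8–6–11.
So from 1 the first move is to 8.

8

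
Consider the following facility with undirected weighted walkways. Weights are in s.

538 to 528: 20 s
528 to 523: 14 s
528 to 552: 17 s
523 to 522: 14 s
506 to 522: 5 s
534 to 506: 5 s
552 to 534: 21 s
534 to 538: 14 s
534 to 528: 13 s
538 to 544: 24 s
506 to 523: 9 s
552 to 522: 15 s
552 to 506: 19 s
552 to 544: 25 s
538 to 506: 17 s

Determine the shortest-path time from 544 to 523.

Settle nodes by increasing distance from 544:
544: 0
538: 24  (via 544)
552: 25  (via 544)
534: 38  (via 538)
522: 40  (via 552)
506: 41  (via 538)
528: 42  (via 552)
523: 50  (via 506)
Shortest route: 544–538–506–523 = 50 s.

50 s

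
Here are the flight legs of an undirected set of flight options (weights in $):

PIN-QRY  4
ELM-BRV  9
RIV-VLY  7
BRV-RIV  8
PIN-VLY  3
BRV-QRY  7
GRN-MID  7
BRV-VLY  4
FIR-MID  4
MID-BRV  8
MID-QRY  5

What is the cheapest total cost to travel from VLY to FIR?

$16

Compare a few routes:
VLY - BRV - MID - FIR: 4+8+4 = 16
VLY - BRV - QRY - MID - FIR: 4+7+5+4 = 20
VLY - PIN - QRY - BRV - MID - FIR: 3+4+7+8+4 = 26
Cheapest is VLY - BRV - MID - FIR at $16.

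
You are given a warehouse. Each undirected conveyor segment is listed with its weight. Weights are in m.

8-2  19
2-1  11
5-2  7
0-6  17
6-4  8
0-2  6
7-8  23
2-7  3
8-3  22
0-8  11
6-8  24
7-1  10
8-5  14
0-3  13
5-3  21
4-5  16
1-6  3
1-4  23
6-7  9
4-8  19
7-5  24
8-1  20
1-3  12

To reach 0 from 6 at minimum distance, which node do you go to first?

Candidate routes:
6 - 0: 17 = 17
6 - 7 - 2 - 0: 9+3+6 = 18
Cheapest is 6 - 0 at 17 m.
So from 6 the first move is to 0.

0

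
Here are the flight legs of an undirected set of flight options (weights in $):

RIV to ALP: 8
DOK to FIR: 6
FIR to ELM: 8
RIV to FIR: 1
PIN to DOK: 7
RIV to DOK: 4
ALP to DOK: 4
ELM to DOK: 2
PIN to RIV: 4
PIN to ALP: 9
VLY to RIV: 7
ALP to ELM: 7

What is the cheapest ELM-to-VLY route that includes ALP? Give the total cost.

$21

Best ELM to ALP: ELM–DOK–ALP costing 6
Shortest ALP→VLY: ALP–RIV–VLY = 15
Total via ALP: 6 + 15 = $21.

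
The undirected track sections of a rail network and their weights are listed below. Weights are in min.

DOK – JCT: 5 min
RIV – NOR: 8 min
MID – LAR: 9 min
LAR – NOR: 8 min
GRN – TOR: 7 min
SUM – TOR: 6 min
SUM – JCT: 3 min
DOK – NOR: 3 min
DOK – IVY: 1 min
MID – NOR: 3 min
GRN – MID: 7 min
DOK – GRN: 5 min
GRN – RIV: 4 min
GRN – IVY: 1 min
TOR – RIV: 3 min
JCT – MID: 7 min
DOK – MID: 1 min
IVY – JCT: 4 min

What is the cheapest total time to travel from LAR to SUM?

Running Dijkstra from LAR:
LAR: 0
NOR: 8  (via LAR)
MID: 9  (via LAR)
DOK: 10  (via MID)
IVY: 11  (via DOK)
GRN: 12  (via IVY)
JCT: 15  (via DOK)
RIV: 16  (via NOR)
SUM: 18  (via JCT)
Shortest route: LAR → MID → DOK → JCT → SUM = 18 min.

18 min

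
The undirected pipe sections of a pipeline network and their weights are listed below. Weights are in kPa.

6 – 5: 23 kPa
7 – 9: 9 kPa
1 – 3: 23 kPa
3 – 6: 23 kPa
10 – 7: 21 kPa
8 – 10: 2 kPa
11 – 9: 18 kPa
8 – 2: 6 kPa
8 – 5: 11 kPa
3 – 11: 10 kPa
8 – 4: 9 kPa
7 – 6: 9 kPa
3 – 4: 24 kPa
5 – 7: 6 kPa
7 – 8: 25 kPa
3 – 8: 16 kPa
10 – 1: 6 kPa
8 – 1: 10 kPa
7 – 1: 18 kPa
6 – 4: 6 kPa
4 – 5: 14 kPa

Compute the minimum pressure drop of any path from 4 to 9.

Settle nodes by increasing distance from 4:
4: 0
6: 6  (via 4)
8: 9  (via 4)
10: 11  (via 8)
5: 14  (via 4)
2: 15  (via 8)
7: 15  (via 6)
1: 17  (via 10)
3: 24  (via 4)
9: 24  (via 7)
Shortest route: 4 → 6 → 7 → 9 = 24 kPa.

24 kPa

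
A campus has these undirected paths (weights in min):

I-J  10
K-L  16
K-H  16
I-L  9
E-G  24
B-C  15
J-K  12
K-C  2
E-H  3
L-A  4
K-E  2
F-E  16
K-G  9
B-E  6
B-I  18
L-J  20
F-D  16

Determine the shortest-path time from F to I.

Shortest distances from F:
F: 0
D: 16  (via F)
E: 16  (via F)
K: 18  (via E)
H: 19  (via E)
C: 20  (via K)
B: 22  (via E)
G: 27  (via K)
J: 30  (via K)
L: 34  (via K)
A: 38  (via L)
I: 40  (via B)
Shortest route: F–E–B–I = 40 min.

40 min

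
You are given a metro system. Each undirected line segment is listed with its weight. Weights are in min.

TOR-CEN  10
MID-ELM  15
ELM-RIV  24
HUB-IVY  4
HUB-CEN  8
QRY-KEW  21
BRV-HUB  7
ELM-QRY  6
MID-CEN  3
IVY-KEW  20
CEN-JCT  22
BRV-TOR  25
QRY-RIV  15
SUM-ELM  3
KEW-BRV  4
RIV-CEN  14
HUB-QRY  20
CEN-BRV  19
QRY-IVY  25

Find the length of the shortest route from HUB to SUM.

Shortest distances from HUB:
HUB: 0
IVY: 4  (via HUB)
BRV: 7  (via HUB)
CEN: 8  (via HUB)
KEW: 11  (via BRV)
MID: 11  (via CEN)
TOR: 18  (via CEN)
QRY: 20  (via HUB)
RIV: 22  (via CEN)
ELM: 26  (via MID)
SUM: 29  (via ELM)
Shortest route: HUB–CEN–MID–ELM–SUM = 29 min.

29 min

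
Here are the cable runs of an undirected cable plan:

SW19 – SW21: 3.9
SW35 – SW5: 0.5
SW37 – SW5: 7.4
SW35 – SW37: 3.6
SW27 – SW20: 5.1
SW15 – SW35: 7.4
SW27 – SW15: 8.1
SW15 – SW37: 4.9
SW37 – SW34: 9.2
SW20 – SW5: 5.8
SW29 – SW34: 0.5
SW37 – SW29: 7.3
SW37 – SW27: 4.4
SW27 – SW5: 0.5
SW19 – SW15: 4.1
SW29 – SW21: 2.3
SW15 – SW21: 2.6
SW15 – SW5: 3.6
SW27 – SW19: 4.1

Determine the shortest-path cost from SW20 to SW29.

Settle nodes by increasing distance from SW20:
SW20: 0
SW27: 5.1  (via SW20)
SW5: 5.6  (via SW27)
SW35: 6.1  (via SW5)
SW15: 9.2  (via SW5)
SW19: 9.2  (via SW27)
SW37: 9.5  (via SW27)
SW21: 11.8  (via SW15)
SW29: 14.1  (via SW21)
Shortest route: SW20–SW27–SW5–SW15–SW21–SW29 = 14.1.

14.1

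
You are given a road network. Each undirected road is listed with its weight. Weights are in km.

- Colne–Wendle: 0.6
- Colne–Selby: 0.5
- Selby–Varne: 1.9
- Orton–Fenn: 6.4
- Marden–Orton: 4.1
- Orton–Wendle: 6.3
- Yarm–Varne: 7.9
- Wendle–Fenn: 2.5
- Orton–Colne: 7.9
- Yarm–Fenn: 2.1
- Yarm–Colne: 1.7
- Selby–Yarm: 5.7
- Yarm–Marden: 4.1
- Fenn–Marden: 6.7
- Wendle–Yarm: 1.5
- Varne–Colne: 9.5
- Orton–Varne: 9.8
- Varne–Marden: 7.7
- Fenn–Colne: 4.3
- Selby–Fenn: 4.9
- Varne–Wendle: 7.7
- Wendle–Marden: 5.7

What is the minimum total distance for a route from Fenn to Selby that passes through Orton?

Shortest Fenn→Orton: Fenn → Orton = 6.4
Shortest Orton→Selby: Orton → Wendle → Colne → Selby = 7.4
Total via Orton: 6.4 + 7.4 = 13.8 km.

13.8 km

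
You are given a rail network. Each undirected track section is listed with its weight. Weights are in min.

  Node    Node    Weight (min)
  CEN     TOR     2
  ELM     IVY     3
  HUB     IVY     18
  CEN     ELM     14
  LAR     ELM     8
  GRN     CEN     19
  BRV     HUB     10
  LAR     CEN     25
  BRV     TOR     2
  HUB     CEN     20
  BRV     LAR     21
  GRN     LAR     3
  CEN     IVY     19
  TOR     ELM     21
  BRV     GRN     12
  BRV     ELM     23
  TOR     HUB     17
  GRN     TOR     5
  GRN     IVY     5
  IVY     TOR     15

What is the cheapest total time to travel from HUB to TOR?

12 min

Compare a few routes:
HUB - TOR: 17 = 17
HUB - BRV - TOR: 10+2 = 12
Cheapest is HUB - BRV - TOR at 12 min.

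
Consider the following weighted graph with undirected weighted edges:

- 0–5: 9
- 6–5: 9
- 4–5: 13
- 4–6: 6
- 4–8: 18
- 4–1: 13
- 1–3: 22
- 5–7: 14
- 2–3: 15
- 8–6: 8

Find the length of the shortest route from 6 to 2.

56

Running Dijkstra from 6:
6: 0
4: 6  (via 6)
8: 8  (via 6)
5: 9  (via 6)
0: 18  (via 5)
1: 19  (via 4)
7: 23  (via 5)
3: 41  (via 1)
2: 56  (via 3)
Shortest route: 6 → 4 → 1 → 3 → 2 = 56.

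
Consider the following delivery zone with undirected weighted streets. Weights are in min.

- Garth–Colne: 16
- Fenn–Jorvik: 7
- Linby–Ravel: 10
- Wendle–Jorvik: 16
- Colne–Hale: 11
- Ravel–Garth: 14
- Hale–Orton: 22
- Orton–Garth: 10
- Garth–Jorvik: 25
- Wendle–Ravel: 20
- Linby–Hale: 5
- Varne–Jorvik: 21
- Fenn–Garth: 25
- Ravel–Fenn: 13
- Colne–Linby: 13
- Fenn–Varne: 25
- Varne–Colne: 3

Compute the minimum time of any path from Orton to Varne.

Compare a few routes:
Orton → Garth → Colne → Varne: 10+16+3 = 29
Orton → Garth → Ravel → Linby → Colne → Varne: 10+14+10+13+3 = 50
Orton → Hale → Colne → Varne: 22+11+3 = 36
Orton → Hale → Linby → Colne → Varne: 22+5+13+3 = 43
The minimum is 29 min via Orton → Garth → Colne → Varne.

29 min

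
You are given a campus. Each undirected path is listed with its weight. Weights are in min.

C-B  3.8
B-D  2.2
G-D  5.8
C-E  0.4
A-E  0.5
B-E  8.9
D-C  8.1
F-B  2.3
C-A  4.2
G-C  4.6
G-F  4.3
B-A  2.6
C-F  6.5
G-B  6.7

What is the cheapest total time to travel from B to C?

3.5 min

Settle nodes by increasing distance from B:
B: 0
D: 2.2  (via B)
F: 2.3  (via B)
A: 2.6  (via B)
E: 3.1  (via A)
C: 3.5  (via E)
Shortest route: B–A–E–C = 3.5 min.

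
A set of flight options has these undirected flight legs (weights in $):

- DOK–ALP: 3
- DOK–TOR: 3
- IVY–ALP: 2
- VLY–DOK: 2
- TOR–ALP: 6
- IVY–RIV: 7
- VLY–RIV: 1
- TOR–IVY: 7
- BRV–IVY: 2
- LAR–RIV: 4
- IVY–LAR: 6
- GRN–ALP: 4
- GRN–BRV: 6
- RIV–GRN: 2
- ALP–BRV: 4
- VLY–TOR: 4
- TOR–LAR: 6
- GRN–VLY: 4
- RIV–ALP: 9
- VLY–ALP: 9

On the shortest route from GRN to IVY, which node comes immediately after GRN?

ALP

Enumerating some paths:
GRN - ALP - IVY: 4+2 = 6
GRN - RIV - IVY: 2+7 = 9
GRN - BRV - IVY: 6+2 = 8
The minimum is $6 via GRN - ALP - IVY.
So from GRN the first move is to ALP.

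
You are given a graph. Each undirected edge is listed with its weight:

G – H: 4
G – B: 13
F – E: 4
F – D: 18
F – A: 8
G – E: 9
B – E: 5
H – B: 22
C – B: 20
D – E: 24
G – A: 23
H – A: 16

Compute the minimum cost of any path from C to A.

Candidate routes:
C - B - E - F - A: 20+5+4+8 = 37
C - B - G - E - F - A: 20+13+9+4+8 = 54
C - B - G - H - A: 20+13+4+16 = 53
The minimum is 37 via C - B - E - F - A.

37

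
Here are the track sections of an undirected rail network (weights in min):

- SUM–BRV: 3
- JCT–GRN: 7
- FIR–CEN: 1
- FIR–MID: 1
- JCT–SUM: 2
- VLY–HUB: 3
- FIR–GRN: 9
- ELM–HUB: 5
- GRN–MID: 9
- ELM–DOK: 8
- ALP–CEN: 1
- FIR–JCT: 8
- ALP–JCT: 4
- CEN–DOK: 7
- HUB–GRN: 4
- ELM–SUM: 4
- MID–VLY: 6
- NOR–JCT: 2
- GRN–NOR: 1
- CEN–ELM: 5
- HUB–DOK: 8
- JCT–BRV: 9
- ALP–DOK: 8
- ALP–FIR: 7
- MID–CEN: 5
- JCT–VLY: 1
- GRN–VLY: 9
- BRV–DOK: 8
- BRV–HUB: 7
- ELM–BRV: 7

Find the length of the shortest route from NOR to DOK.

13 min

Enumerating some paths:
NOR → JCT → ALP → DOK: 2+4+8 = 14
NOR → JCT → ALP → CEN → DOK: 2+4+1+7 = 14
NOR → GRN → HUB → DOK: 1+4+8 = 13
The minimum is 13 min via NOR → GRN → HUB → DOK.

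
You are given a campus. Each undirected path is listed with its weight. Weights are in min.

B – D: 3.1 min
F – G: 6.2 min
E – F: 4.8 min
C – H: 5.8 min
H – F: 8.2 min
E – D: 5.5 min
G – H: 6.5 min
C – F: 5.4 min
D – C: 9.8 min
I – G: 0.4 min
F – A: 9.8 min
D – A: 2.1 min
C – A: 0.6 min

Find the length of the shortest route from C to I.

Enumerating some paths:
C → F → G → I: 5.4+6.2+0.4 = 12
C → H → G → I: 5.8+6.5+0.4 = 12.7
C → A → F → G → I: 0.6+9.8+6.2+0.4 = 17
Cheapest is C → F → G → I at 12 min.

12 min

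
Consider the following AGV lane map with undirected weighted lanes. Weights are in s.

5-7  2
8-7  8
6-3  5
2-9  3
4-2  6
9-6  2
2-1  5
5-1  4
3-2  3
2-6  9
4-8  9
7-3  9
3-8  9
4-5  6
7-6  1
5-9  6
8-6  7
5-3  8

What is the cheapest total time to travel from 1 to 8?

14 s

Candidate routes:
1 → 5 → 7 → 8: 4+2+8 = 14
1 → 2 → 9 → 6 → 8: 5+3+2+7 = 17
Cheapest is 1 → 5 → 7 → 8 at 14 s.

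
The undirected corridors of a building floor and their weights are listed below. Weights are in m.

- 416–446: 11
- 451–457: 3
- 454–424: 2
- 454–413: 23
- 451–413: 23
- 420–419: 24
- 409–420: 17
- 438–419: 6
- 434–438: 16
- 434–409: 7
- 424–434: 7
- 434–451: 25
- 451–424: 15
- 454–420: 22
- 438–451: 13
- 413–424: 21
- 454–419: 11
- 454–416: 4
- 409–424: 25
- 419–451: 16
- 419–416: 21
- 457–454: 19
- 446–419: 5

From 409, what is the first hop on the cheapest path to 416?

434

Compare a few routes:
409 → 434 → 424 → 454 → 416: 7+7+2+4 = 20
409 → 424 → 454 → 416: 25+2+4 = 31
Cheapest is 409 → 434 → 424 → 454 → 416 at 20 m.
So from 409 the first move is to 434.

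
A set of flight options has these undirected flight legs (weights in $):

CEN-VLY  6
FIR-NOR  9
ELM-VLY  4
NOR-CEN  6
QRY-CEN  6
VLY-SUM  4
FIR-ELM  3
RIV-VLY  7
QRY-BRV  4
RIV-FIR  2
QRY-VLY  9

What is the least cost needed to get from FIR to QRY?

$16

Enumerating some paths:
FIR → ELM → VLY → QRY: 3+4+9 = 16
FIR → RIV → VLY → QRY: 2+7+9 = 18
Cheapest is FIR → ELM → VLY → QRY at $16.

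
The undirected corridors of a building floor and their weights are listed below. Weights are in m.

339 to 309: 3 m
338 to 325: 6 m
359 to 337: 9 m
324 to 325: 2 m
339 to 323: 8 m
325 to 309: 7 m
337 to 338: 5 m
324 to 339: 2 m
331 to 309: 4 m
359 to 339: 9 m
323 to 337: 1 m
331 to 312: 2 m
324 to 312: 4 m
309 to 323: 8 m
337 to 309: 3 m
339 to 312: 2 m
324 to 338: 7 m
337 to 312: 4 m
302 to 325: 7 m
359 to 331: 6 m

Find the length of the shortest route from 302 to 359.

Running Dijkstra from 302:
302: 0
325: 7  (via 302)
324: 9  (via 325)
339: 11  (via 324)
312: 13  (via 324)
338: 13  (via 325)
309: 14  (via 325)
331: 15  (via 312)
337: 17  (via 312)
323: 18  (via 337)
359: 20  (via 339)
Shortest route: 302–325–324–339–359 = 20 m.

20 m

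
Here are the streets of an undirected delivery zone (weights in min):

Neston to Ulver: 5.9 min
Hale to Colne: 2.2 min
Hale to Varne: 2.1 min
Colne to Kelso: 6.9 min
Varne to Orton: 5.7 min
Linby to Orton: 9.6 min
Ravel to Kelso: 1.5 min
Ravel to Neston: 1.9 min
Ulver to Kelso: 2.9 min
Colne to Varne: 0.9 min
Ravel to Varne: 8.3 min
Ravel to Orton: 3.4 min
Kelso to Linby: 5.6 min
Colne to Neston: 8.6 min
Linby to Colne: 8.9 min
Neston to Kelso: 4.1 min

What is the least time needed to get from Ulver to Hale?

Candidate routes:
Ulver → Kelso → Colne → Varne → Hale: 2.9+6.9+0.9+2.1 = 12.8
Ulver → Kelso → Colne → Hale: 2.9+6.9+2.2 = 12
Cheapest is Ulver → Kelso → Colne → Hale at 12 min.

12 min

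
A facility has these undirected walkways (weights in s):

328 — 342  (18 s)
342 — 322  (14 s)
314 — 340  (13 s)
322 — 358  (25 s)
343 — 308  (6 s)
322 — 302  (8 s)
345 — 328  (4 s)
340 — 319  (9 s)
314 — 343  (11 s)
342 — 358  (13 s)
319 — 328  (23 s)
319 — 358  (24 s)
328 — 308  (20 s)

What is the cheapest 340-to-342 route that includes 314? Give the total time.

Shortest 340→314: 340–314 = 13
Best 314 to 342: 314–343–308–328–342 costing 55
Total via 314: 13 + 55 = 68 s.

68 s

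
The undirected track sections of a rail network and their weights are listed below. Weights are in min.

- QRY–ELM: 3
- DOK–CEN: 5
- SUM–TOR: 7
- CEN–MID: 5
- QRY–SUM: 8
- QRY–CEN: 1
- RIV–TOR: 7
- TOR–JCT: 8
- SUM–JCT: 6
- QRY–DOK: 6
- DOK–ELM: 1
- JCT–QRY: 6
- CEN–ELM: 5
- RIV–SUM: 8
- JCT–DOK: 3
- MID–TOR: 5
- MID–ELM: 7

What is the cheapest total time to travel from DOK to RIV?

Settle nodes by increasing distance from DOK:
DOK: 0
ELM: 1  (via DOK)
JCT: 3  (via DOK)
QRY: 4  (via ELM)
CEN: 5  (via DOK)
MID: 8  (via ELM)
SUM: 9  (via JCT)
TOR: 11  (via JCT)
RIV: 17  (via SUM)
Shortest route: DOK–JCT–SUM–RIV = 17 min.

17 min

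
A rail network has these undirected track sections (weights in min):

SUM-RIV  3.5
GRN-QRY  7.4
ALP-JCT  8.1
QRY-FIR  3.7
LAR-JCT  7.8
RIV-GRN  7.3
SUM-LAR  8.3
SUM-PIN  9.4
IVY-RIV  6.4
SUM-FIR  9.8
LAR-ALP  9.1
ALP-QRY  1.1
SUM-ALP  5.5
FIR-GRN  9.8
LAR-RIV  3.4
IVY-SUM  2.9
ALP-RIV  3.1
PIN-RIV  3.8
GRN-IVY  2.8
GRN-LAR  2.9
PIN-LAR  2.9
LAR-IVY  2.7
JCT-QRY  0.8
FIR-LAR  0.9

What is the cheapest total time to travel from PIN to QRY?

Settle nodes by increasing distance from PIN:
PIN: 0
LAR: 2.9  (via PIN)
FIR: 3.8  (via LAR)
RIV: 3.8  (via PIN)
IVY: 5.6  (via LAR)
GRN: 5.8  (via LAR)
ALP: 6.9  (via RIV)
SUM: 7.3  (via RIV)
QRY: 7.5  (via FIR)
Shortest route: PIN–LAR–FIR–QRY = 7.5 min.

7.5 min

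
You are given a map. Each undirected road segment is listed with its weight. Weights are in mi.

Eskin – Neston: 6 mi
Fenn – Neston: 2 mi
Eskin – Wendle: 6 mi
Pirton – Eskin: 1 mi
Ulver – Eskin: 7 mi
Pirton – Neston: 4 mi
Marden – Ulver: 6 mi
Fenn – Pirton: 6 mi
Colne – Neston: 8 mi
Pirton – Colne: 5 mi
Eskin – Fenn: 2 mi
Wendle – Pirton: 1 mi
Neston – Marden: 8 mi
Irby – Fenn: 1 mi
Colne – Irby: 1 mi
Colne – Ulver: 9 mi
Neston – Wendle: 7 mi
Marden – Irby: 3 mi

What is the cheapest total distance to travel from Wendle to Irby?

Shortest distances from Wendle:
Wendle: 0
Pirton: 1  (via Wendle)
Eskin: 2  (via Pirton)
Fenn: 4  (via Eskin)
Irby: 5  (via Fenn)
Shortest route: Wendle–Pirton–Eskin–Fenn–Irby = 5 mi.

5 mi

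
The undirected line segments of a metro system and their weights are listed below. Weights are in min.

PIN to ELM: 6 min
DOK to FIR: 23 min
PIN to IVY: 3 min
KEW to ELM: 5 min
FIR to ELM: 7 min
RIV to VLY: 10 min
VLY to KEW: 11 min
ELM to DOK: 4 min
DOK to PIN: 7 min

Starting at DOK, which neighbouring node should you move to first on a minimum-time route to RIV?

Compare a few routes:
DOK - PIN - ELM - KEW - VLY - RIV: 7+6+5+11+10 = 39
DOK - ELM - KEW - VLY - RIV: 4+5+11+10 = 30
DOK - FIR - ELM - KEW - VLY - RIV: 23+7+5+11+10 = 56
The minimum is 30 min via DOK - ELM - KEW - VLY - RIV.
So from DOK the first move is to ELM.

ELM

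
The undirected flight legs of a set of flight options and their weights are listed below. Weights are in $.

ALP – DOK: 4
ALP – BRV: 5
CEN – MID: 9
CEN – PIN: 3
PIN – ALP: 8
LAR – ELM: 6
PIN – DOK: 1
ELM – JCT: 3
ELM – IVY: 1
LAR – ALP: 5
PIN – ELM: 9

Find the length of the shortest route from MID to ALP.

Settle nodes by increasing distance from MID:
MID: 0
CEN: 9  (via MID)
PIN: 12  (via CEN)
DOK: 13  (via PIN)
ALP: 17  (via DOK)
Shortest route: MID → CEN → PIN → DOK → ALP = $17.

$17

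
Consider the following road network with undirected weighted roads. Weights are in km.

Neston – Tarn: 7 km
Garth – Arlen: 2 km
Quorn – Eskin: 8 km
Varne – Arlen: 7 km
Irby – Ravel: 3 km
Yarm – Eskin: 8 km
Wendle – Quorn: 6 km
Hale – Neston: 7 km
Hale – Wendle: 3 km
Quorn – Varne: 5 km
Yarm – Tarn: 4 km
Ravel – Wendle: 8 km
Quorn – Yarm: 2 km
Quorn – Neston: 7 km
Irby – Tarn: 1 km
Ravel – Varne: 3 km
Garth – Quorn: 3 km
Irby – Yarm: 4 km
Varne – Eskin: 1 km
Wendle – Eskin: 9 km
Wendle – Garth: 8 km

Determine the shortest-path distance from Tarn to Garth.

9 km

Running Dijkstra from Tarn:
Tarn: 0
Irby: 1  (via Tarn)
Ravel: 4  (via Irby)
Yarm: 4  (via Tarn)
Quorn: 6  (via Yarm)
Neston: 7  (via Tarn)
Varne: 7  (via Ravel)
Eskin: 8  (via Varne)
Garth: 9  (via Quorn)
Shortest route: Tarn–Yarm–Quorn–Garth = 9 km.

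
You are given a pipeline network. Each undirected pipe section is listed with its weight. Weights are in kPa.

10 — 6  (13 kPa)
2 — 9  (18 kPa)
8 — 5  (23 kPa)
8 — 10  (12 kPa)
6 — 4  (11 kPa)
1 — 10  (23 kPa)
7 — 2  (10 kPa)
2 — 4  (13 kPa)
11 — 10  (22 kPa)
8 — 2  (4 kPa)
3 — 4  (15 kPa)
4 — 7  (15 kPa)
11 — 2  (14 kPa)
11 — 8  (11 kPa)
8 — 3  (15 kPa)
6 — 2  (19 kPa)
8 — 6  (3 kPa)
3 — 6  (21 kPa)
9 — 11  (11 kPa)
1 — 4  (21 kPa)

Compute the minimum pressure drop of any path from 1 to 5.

58 kPa

Shortest distances from 1:
1: 0
4: 21  (via 1)
10: 23  (via 1)
6: 32  (via 4)
2: 34  (via 4)
8: 35  (via 10)
3: 36  (via 4)
7: 36  (via 4)
11: 45  (via 10)
9: 52  (via 2)
5: 58  (via 8)
Shortest route: 1 → 10 → 8 → 5 = 58 kPa.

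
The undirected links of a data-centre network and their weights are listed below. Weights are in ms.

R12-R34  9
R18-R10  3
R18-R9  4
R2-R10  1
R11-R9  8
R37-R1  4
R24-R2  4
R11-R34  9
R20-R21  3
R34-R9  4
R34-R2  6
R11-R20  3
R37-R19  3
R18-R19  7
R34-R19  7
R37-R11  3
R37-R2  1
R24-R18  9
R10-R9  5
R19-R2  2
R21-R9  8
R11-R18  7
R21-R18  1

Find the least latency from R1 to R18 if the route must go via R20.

14 ms

Shortest R1→R20: R1 → R37 → R11 → R20 = 10
Best R20 to R18: R20 → R21 → R18 costing 4
Total via R20: 10 + 4 = 14 ms.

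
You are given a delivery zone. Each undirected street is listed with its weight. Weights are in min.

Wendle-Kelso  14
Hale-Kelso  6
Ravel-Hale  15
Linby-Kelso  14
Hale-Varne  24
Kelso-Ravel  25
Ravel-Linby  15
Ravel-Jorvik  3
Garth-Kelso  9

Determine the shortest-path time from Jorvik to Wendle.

Running Dijkstra from Jorvik:
Jorvik: 0
Ravel: 3  (via Jorvik)
Hale: 18  (via Ravel)
Linby: 18  (via Ravel)
Kelso: 24  (via Hale)
Garth: 33  (via Kelso)
Wendle: 38  (via Kelso)
Shortest route: Jorvik → Ravel → Hale → Kelso → Wendle = 38 min.

38 min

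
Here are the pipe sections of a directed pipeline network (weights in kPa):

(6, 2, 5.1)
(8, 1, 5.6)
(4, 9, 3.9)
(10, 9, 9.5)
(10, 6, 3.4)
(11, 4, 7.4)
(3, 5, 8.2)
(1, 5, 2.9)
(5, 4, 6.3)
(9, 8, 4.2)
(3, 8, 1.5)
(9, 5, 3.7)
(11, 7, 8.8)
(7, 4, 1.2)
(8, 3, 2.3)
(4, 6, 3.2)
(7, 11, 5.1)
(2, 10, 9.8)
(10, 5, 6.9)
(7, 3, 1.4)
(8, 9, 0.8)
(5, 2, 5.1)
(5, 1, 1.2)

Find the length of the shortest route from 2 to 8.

Enumerating some paths:
2–10–5–4–9–8: 9.8+6.9+6.3+3.9+4.2 = 31.1
2–10–9–8: 9.8+9.5+4.2 = 23.5
The minimum is 23.5 kPa via 2–10–9–8.

23.5 kPa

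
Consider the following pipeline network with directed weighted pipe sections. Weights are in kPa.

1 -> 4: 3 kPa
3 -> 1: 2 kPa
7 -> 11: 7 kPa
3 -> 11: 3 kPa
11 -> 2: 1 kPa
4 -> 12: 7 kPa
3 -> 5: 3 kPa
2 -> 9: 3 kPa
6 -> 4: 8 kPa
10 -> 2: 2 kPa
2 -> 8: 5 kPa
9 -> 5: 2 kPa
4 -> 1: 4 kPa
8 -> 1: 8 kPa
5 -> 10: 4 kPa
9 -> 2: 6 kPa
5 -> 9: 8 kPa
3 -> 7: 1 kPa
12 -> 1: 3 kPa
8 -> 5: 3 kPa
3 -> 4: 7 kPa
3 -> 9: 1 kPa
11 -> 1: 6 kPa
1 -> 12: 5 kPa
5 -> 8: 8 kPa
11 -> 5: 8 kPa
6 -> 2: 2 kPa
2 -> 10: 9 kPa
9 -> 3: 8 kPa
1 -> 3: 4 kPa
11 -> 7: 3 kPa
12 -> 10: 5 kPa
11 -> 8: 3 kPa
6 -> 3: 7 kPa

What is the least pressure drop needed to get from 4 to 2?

12 kPa

Settle nodes by increasing distance from 4:
4: 0
1: 4  (via 4)
12: 7  (via 4)
3: 8  (via 1)
7: 9  (via 3)
9: 9  (via 3)
5: 11  (via 3)
11: 11  (via 3)
2: 12  (via 11)
Shortest route: 4 → 1 → 3 → 11 → 2 = 12 kPa.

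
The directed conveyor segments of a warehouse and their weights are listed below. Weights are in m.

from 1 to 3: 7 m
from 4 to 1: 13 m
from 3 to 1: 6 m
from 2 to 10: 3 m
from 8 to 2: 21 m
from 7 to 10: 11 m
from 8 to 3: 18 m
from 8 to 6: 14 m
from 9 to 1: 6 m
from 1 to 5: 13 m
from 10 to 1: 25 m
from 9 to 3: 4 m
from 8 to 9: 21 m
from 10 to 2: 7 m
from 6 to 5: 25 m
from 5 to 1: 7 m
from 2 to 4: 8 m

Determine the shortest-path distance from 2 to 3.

Candidate routes:
2 → 4 → 1 → 3: 8+13+7 = 28
2 → 10 → 1 → 3: 3+25+7 = 35
Cheapest is 2 → 4 → 1 → 3 at 28 m.

28 m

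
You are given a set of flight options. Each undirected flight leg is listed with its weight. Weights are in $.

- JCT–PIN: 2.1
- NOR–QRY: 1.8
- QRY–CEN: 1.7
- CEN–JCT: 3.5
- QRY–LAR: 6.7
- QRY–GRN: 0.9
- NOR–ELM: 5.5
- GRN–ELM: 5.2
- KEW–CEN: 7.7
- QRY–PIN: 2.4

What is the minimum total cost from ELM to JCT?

Running Dijkstra from ELM:
ELM: 0
GRN: 5.2  (via ELM)
NOR: 5.5  (via ELM)
QRY: 6.1  (via GRN)
CEN: 7.8  (via QRY)
PIN: 8.5  (via QRY)
JCT: 10.6  (via PIN)
Shortest route: ELM → GRN → QRY → PIN → JCT = $10.6.

$10.6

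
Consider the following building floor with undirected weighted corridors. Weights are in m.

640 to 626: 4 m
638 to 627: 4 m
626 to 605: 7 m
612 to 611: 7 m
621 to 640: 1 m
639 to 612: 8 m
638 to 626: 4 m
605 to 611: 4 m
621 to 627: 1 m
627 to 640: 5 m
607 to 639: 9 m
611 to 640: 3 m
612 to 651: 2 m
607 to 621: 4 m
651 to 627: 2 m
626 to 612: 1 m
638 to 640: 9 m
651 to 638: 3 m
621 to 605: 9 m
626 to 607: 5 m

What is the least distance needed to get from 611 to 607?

Running Dijkstra from 611:
611: 0
640: 3  (via 611)
605: 4  (via 611)
621: 4  (via 640)
627: 5  (via 621)
651: 7  (via 627)
626: 7  (via 640)
612: 7  (via 611)
607: 8  (via 621)
Shortest route: 611–640–621–607 = 8 m.

8 m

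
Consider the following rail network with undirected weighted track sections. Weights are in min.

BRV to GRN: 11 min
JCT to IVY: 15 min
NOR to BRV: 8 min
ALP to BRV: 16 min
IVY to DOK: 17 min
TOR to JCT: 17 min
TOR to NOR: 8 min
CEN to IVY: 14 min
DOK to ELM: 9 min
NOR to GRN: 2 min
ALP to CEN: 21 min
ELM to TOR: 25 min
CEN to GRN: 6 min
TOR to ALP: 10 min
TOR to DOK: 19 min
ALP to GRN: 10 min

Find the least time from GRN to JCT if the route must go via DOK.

61 min

Best GRN to DOK: GRN → NOR → TOR → DOK costing 29
Best DOK to JCT: DOK → IVY → JCT costing 32
Total via DOK: 29 + 32 = 61 min.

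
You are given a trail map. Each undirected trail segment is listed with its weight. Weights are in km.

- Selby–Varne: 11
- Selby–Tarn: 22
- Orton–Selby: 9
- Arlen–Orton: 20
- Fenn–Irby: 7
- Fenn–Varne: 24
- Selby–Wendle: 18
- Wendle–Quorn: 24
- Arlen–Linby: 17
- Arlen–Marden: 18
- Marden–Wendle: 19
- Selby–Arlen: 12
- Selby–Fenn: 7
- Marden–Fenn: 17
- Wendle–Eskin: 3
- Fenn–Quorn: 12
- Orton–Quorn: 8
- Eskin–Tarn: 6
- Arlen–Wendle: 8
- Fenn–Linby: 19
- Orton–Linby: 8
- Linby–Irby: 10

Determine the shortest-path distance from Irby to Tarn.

36 km

Candidate routes:
Irby → Fenn → Selby → Wendle → Eskin → Tarn: 7+7+18+3+6 = 41
Irby → Fenn → Selby → Tarn: 7+7+22 = 36
The minimum is 36 km via Irby → Fenn → Selby → Tarn.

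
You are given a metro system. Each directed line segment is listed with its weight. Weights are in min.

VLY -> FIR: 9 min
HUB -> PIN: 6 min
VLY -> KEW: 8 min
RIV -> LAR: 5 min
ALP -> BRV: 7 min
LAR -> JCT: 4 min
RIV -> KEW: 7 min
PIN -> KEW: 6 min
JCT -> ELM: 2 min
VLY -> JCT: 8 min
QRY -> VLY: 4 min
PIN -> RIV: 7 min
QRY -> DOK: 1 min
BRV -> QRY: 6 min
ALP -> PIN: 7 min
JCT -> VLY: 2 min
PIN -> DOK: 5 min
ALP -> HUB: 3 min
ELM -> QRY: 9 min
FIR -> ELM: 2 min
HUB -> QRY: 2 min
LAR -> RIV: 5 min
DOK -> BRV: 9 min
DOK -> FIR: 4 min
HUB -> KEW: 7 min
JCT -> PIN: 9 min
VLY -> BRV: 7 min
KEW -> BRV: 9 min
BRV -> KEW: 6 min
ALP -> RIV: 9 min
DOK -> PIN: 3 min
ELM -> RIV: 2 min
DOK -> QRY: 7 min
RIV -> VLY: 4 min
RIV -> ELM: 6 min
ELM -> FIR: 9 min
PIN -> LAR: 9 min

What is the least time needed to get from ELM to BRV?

13 min

Running Dijkstra from ELM:
ELM: 0
RIV: 2  (via ELM)
VLY: 6  (via RIV)
LAR: 7  (via RIV)
KEW: 9  (via RIV)
FIR: 9  (via ELM)
QRY: 9  (via ELM)
DOK: 10  (via QRY)
JCT: 11  (via LAR)
PIN: 13  (via DOK)
BRV: 13  (via VLY)
Shortest route: ELM → RIV → VLY → BRV = 13 min.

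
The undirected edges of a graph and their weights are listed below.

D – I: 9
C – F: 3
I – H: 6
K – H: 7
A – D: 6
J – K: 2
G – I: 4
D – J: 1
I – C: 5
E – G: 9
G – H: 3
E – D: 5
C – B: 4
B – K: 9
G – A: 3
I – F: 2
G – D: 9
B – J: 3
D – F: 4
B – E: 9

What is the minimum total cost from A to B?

Candidate routes:
A → G → D → J → B: 3+9+1+3 = 16
A → D → J → B: 6+1+3 = 10
A → G → I → C → B: 3+4+5+4 = 16
Cheapest is A → D → J → B at 10.

10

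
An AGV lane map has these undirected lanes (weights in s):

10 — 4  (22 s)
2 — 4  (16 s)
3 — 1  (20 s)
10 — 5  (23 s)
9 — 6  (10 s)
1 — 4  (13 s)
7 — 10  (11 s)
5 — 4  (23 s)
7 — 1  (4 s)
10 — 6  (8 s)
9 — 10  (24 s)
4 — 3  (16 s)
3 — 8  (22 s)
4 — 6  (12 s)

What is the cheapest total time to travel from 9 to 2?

Running Dijkstra from 9:
9: 0
6: 10  (via 9)
10: 18  (via 6)
4: 22  (via 6)
7: 29  (via 10)
1: 33  (via 7)
2: 38  (via 4)
Shortest route: 9 → 6 → 4 → 2 = 38 s.

38 s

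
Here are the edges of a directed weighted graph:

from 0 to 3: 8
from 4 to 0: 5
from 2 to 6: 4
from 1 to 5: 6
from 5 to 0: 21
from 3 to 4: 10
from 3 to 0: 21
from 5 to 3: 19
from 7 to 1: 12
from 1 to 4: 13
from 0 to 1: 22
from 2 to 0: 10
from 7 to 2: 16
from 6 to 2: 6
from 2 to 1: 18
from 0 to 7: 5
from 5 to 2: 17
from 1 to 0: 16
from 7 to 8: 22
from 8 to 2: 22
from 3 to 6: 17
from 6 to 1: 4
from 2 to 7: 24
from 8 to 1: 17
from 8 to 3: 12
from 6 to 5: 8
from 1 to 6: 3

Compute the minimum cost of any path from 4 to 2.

26

Enumerating some paths:
4–0–3–6–2: 5+8+17+6 = 36
4–0–7–2: 5+5+16 = 26
4–0–7–1–6–2: 5+5+12+3+6 = 31
Cheapest is 4–0–7–2 at 26.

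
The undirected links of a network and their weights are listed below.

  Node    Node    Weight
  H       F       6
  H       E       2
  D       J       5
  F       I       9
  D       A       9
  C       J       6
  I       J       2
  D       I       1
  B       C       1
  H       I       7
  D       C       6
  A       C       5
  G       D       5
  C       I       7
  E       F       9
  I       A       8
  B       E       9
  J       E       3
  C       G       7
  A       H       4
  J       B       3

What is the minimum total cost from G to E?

Enumerating some paths:
G → D → J → E: 5+5+3 = 13
G → D → I → J → E: 5+1+2+3 = 11
Cheapest is G → D → I → J → E at 11.

11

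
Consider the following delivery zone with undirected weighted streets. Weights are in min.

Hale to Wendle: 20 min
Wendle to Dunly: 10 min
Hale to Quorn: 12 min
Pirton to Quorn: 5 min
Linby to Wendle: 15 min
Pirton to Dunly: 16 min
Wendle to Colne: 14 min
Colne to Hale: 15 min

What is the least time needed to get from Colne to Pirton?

Running Dijkstra from Colne:
Colne: 0
Wendle: 14  (via Colne)
Hale: 15  (via Colne)
Dunly: 24  (via Wendle)
Quorn: 27  (via Hale)
Linby: 29  (via Wendle)
Pirton: 32  (via Quorn)
Shortest route: Colne–Hale–Quorn–Pirton = 32 min.

32 min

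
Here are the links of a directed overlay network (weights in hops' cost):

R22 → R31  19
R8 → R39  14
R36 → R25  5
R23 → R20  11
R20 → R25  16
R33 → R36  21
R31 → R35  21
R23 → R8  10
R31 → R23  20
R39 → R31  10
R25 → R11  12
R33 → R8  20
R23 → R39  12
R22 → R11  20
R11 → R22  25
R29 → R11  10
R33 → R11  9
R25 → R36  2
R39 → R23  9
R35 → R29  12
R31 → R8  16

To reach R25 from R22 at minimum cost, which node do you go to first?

R31

Candidate routes:
R22–R31–R23–R20–R25: 19+20+11+16 = 66
R22–R31–R8–R39–R23–R20–R25: 19+16+14+9+11+16 = 85
Cheapest is R22–R31–R23–R20–R25 at 66 hops' cost.
So from R22 the first move is to R31.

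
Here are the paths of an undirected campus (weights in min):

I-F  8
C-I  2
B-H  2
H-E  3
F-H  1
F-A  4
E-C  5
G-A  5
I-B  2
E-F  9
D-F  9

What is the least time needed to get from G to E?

13 min

Settle nodes by increasing distance from G:
G: 0
A: 5  (via G)
F: 9  (via A)
H: 10  (via F)
B: 12  (via H)
E: 13  (via H)
Shortest route: G–A–F–H–E = 13 min.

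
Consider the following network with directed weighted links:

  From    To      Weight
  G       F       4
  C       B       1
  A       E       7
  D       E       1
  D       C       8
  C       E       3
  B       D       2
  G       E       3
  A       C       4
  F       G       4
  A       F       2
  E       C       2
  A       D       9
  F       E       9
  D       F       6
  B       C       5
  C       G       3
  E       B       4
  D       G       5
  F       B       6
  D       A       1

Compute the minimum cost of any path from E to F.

Settle nodes by increasing distance from E:
E: 0
C: 2  (via E)
B: 3  (via C)
D: 5  (via B)
G: 5  (via C)
A: 6  (via D)
F: 8  (via A)
Shortest route: E–C–B–D–A–F = 8.

8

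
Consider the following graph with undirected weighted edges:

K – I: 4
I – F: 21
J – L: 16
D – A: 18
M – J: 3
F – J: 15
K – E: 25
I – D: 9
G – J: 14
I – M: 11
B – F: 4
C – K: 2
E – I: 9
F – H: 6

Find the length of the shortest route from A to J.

Enumerating some paths:
A - D - I - M - J: 18+9+11+3 = 41
A - D - I - F - J: 18+9+21+15 = 63
The minimum is 41 via A - D - I - M - J.

41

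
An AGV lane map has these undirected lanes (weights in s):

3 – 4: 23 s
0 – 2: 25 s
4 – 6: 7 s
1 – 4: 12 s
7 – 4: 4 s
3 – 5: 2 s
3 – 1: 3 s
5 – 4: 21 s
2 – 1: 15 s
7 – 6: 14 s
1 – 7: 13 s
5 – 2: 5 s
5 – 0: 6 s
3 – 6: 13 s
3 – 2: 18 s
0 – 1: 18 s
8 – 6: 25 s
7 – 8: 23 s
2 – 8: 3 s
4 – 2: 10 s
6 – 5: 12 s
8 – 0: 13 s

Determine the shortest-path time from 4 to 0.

Enumerating some paths:
4 → 2 → 5 → 0: 10+5+6 = 21
4 → 1 → 3 → 5 → 0: 12+3+2+6 = 23
The minimum is 21 s via 4 → 2 → 5 → 0.

21 s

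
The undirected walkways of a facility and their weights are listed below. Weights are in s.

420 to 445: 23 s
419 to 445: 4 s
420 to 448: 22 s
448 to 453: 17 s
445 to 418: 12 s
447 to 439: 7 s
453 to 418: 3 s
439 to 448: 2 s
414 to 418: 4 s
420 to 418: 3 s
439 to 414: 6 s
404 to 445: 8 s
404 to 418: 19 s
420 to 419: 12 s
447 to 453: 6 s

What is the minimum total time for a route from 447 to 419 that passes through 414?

Best 447 to 414: 447 → 439 → 414 costing 13
Best 414 to 419: 414 → 418 → 420 → 419 costing 19
Total via 414: 13 + 19 = 32 s.

32 s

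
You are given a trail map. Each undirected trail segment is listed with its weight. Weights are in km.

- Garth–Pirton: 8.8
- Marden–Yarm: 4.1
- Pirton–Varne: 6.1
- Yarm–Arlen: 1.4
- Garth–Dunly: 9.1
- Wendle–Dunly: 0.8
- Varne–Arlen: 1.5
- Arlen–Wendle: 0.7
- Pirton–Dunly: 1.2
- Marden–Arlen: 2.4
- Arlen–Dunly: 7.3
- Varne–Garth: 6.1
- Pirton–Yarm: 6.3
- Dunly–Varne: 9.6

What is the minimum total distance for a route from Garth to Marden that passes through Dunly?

Best Garth to Dunly: Garth–Dunly costing 9.1
Best Dunly to Marden: Dunly–Wendle–Arlen–Marden costing 3.9
Total via Dunly: 9.1 + 3.9 = 13 km.

13 km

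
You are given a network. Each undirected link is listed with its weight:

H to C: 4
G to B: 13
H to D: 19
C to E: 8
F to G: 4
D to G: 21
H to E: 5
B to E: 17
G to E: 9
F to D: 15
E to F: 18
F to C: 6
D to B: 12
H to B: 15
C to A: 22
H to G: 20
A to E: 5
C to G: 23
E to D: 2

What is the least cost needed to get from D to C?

Shortest distances from D:
D: 0
E: 2  (via D)
A: 7  (via E)
H: 7  (via E)
C: 10  (via E)
Shortest route: D–E–C = 10.

10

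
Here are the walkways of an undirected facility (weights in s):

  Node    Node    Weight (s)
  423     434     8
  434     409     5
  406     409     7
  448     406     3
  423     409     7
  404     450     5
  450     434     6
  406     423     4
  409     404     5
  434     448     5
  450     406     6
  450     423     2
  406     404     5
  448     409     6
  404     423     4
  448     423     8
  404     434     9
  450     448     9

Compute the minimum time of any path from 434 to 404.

Settle nodes by increasing distance from 434:
434: 0
448: 5  (via 434)
409: 5  (via 434)
450: 6  (via 434)
406: 8  (via 448)
423: 8  (via 434)
404: 9  (via 434)
Shortest route: 434–404 = 9 s.

9 s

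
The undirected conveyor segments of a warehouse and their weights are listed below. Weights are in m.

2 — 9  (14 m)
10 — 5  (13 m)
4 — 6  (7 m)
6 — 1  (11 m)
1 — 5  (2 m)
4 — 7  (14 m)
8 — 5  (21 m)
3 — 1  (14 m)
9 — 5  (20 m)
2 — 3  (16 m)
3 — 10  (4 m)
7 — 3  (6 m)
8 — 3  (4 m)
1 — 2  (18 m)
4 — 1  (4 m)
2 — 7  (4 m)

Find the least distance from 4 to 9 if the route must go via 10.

Best 4 to 10: 4 → 1 → 5 → 10 costing 19
Best 10 to 9: 10 → 3 → 7 → 2 → 9 costing 28
Total via 10: 19 + 28 = 47 m.

47 m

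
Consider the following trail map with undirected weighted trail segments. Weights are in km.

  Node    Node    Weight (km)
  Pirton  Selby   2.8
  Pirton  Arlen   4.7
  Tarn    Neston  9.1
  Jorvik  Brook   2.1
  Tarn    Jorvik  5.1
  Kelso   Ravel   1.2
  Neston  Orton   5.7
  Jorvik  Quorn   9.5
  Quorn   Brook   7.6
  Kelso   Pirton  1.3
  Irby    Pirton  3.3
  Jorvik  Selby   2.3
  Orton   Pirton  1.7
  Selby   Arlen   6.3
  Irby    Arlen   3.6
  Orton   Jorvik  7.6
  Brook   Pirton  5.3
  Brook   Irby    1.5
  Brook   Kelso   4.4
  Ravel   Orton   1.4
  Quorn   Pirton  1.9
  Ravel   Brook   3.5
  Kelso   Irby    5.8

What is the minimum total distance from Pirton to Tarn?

10.2 km

Shortest distances from Pirton:
Pirton: 0
Kelso: 1.3  (via Pirton)
Orton: 1.7  (via Pirton)
Quorn: 1.9  (via Pirton)
Ravel: 2.5  (via Kelso)
Selby: 2.8  (via Pirton)
Irby: 3.3  (via Pirton)
Arlen: 4.7  (via Pirton)
Brook: 4.8  (via Irby)
Jorvik: 5.1  (via Selby)
Neston: 7.4  (via Orton)
Tarn: 10.2  (via Jorvik)
Shortest route: Pirton → Selby → Jorvik → Tarn = 10.2 km.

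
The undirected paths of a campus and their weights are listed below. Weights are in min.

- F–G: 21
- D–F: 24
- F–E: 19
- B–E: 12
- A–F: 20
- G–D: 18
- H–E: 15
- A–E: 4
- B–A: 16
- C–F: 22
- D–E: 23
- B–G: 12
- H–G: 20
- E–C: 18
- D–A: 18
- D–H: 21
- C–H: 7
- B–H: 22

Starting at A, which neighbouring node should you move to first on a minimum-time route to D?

Candidate routes:
A–E–D: 4+23 = 27
A–E–H–D: 4+15+21 = 40
A–D: 18 = 18
The minimum is 18 min via A–D.
So from A the first move is to D.

D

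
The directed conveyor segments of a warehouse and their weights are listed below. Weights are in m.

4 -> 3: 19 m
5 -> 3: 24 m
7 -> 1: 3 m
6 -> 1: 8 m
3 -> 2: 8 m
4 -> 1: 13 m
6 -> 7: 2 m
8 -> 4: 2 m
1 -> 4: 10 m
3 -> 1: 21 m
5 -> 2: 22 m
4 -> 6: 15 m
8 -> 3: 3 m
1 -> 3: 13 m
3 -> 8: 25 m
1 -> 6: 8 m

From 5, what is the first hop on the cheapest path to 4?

3

Compare a few routes:
5 → 3 → 8 → 4: 24+25+2 = 51
5 → 3 → 1 → 4: 24+21+10 = 55
Cheapest is 5 → 3 → 8 → 4 at 51 m.
So from 5 the first move is to 3.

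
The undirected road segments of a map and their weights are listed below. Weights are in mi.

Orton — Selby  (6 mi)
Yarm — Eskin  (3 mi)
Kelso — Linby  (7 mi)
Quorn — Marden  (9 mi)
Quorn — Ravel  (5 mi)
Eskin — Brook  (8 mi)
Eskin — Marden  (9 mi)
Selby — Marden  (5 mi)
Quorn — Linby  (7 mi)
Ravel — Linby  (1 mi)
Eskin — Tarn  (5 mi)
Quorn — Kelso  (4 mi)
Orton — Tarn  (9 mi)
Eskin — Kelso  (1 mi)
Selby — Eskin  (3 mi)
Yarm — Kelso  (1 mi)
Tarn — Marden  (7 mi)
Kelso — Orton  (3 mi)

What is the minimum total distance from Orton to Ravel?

11 mi

Compare a few routes:
Orton → Kelso → Linby → Ravel: 3+7+1 = 11
Orton → Selby → Eskin → Kelso → Linby → Ravel: 6+3+1+7+1 = 18
Orton → Kelso → Quorn → Linby → Ravel: 3+4+7+1 = 15
Orton → Kelso → Quorn → Ravel: 3+4+5 = 12
Cheapest is Orton → Kelso → Linby → Ravel at 11 mi.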